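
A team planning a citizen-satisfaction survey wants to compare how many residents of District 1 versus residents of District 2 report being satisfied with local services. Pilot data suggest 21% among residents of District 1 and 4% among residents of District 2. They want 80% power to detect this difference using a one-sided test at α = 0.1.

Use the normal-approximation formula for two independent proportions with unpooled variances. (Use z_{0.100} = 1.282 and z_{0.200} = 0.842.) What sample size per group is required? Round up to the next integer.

n = (z_α + z_β)² · [p₁(1−p₁) + p₂(1−p₂)] / (p₁ − p₂)²
  = (1.282 + 0.842)² · (0.21·0.79 + 0.04·0.96) / (0.17)²
  = (2.124)² · (0.1659 + 0.0384) / 0.0289
  = 4.5114 · 0.2043 / 0.0289
  = 31.89
Round up → n = 32 per group.

n = 32 per group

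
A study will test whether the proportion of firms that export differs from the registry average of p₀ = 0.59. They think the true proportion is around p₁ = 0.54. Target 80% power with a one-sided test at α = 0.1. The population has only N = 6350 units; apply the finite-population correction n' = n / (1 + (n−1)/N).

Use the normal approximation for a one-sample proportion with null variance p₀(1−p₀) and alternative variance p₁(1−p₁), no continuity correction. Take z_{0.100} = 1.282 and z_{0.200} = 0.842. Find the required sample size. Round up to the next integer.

n = [z_α·√(p₀q₀) + z_β·√(p₁q₁)]² / (p₁ − p₀)²
  = [1.282·√(0.59·0.41) + 0.842·√(0.54·0.46)]² / (-0.05)²
  = [1.282·0.4918 + 0.842·0.4984]² / 0.0025
  = [1.0502]² / 0.0025
  = 441.15
Finite-population correction (N = 6350): 441.15 / (1 + (441.15 − 1)/6350) = 412.56.
Round up → n = 413.

n = 413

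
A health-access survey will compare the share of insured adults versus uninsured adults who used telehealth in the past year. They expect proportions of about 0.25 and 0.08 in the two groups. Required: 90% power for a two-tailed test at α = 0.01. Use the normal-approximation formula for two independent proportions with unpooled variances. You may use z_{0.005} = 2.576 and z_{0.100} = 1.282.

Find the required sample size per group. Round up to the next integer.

n = (z_{α/2} + z_β)² · [p₁(1−p₁) + p₂(1−p₂)] / (p₁ − p₂)²
  = (2.576 + 1.282)² · (0.25·0.75 + 0.08·0.92) / (0.17)²
  = (3.858)² · (0.1875 + 0.0736) / 0.0289
  = 14.8842 · 0.2611 / 0.0289
  = 134.47
Round up → n = 135 per group.

n = 135 per group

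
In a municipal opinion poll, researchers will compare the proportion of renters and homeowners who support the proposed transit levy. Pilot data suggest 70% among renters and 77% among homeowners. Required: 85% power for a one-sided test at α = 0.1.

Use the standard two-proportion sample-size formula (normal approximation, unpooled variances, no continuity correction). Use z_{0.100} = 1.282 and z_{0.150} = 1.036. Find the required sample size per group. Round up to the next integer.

n = (z_α + z_β)² · [p₁(1−p₁) + p₂(1−p₂)] / (p₁ − p₂)²
  = (1.282 + 1.036)² · (0.70·0.30 + 0.77·0.23) / (-0.07)²
  = (2.318)² · (0.2100 + 0.1771) / 0.0049
  = 5.3731 · 0.3871 / 0.0049
  = 424.48
Round up → n = 425 per group.

n = 425 per group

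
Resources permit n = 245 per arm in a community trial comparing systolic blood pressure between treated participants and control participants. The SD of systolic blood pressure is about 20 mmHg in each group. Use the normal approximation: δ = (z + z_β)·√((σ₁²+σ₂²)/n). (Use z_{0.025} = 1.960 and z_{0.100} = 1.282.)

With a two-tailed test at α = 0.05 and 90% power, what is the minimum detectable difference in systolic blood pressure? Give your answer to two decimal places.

δ = (z_{α/2} + z_β) · √((σ₁²+σ₂²)/n)
  = (1.960 + 1.282) · √(800/245)
  = 3.242 · √3.2653
  = 3.242 · 1.8070
  = 5.8583

Minimum detectable difference ≈ 5.86 mmHg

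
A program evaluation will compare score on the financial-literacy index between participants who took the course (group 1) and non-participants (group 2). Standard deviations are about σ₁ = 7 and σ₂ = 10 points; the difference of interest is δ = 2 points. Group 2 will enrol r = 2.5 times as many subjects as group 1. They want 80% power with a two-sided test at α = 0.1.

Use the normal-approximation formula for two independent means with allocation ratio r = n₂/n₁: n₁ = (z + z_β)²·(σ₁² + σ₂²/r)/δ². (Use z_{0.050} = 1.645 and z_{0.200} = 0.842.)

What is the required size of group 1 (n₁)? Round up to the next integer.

n₁ = (z_{α/2} + z_β)² · (σ₁² + σ₂²/r) / δ²
   = (1.645 + 0.842)² · (7² + 10²/2.5) / 2²
   = 6.1852 · (49 + 40) / 4
   = 6.1852 · 89 / 4
   = 137.62
Round up → n₁ = 138; n₂ = r·n₁ = 2.5 × 138 = 345.

n₁ = 138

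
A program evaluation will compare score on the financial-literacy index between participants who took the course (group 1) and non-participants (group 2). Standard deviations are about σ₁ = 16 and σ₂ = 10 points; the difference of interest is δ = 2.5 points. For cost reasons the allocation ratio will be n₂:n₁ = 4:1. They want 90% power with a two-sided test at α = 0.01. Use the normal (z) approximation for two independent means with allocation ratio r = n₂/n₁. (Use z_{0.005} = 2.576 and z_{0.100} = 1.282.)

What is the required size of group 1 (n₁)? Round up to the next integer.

n₁ = 670

n₁ = (z_{α/2} + z_β)² · (σ₁² + σ₂²/r) / δ²
   = (2.576 + 1.282)² · (16² + 10²/4) / 2.5²
   = 14.8842 · (256 + 25) / 6.25
   = 14.8842 · 281 / 6.25
   = 669.19
Round up → n₁ = 670; n₂ = r·n₁ = 4 × 670 = 2680.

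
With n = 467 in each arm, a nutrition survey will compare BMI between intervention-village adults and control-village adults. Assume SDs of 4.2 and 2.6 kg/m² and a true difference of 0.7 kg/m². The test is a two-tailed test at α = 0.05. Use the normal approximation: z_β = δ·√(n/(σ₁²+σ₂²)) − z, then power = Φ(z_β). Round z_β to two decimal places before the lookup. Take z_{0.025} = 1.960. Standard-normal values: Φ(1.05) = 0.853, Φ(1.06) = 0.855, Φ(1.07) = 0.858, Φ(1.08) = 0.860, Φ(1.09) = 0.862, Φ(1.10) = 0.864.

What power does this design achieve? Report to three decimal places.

Power ≈ 0.864

z_β = δ·√(n/(σ₁²+σ₂²)) − z_{α/2}
    = 0.7 · √(467/24.4) − 1.960
    = 0.7 · 4.37485 − 1.960
    = 3.0624 − 1.960 = 1.1024 → 1.10
Power = Φ(1.10) = 0.864.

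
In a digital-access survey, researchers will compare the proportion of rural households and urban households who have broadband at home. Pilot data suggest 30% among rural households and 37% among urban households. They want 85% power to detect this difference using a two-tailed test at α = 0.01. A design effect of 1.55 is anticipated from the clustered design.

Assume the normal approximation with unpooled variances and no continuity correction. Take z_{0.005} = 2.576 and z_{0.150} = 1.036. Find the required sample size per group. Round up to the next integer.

n = (z_{α/2} + z_β)² · [p₁(1−p₁) + p₂(1−p₂)] / (p₁ − p₂)²
  = (2.576 + 1.036)² · (0.30·0.70 + 0.37·0.63) / (-0.07)²
  = (3.612)² · (0.2100 + 0.2331) / 0.0049
  = 13.0465 · 0.4431 / 0.0049
  = 1179.78
Design effect: 1.55 × 1179.78 = 1828.66.
Round up → n = 1829 per group.

n = 1829 per group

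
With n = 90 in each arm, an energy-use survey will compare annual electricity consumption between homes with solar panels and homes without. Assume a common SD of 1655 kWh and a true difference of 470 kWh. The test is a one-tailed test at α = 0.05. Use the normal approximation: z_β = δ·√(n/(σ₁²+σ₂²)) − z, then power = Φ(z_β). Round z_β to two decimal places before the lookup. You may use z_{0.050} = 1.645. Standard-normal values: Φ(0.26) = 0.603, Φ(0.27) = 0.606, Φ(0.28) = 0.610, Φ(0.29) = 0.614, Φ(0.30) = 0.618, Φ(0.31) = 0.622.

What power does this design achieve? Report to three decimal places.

Power ≈ 0.603

z_β = δ·√(n/(σ₁²+σ₂²)) − z_α
    = 470 · √(90/5478050) − 1.645
    = 470 · 0.00405 − 1.645
    = 1.9050 − 1.645 = 0.2600 → 0.26
Power = Φ(0.26) = 0.603.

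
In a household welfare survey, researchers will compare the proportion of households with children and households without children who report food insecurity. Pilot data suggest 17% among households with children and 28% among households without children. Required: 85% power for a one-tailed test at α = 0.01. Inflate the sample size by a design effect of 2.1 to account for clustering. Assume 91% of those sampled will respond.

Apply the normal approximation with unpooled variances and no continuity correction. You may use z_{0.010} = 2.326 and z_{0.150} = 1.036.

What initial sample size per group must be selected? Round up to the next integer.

n = (z_α + z_β)² · [p₁(1−p₁) + p₂(1−p₂)] / (p₁ − p₂)²
  = (2.326 + 1.036)² · (0.17·0.83 + 0.28·0.72) / (-0.11)²
  = (3.362)² · (0.1411 + 0.2016) / 0.0121
  = 11.3030 · 0.3427 / 0.0121
  = 320.13
Design effect: 2.1 × 320.13 = 672.27.
Adjust for 91% response: 672.27 / 0.91 = 738.76.
Round up → n = 739 per group.

n = 739 per group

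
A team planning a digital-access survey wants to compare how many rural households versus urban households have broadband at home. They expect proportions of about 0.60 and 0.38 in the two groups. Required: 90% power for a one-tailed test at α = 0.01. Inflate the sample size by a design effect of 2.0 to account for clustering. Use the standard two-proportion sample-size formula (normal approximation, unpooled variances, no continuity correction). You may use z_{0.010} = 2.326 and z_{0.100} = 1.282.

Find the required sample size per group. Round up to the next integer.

n = (z_α + z_β)² · [p₁(1−p₁) + p₂(1−p₂)] / (p₁ − p₂)²
  = (2.326 + 1.282)² · (0.60·0.40 + 0.38·0.62) / (0.22)²
  = (3.608)² · (0.2400 + 0.2356) / 0.0484
  = 13.0177 · 0.4756 / 0.0484
  = 127.92
Design effect: 2.0 × 127.92 = 255.83.
Round up → n = 256 per group.

n = 256 per group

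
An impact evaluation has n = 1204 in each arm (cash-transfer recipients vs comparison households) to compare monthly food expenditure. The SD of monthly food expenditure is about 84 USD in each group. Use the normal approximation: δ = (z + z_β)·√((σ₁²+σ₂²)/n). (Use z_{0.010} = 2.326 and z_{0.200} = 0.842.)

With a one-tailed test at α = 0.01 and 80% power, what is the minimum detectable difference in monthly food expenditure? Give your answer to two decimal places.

δ = (z_α + z_β) · √((σ₁²+σ₂²)/n)
  = (2.326 + 0.842) · √(14112/1204)
  = 3.168 · √11.7209
  = 3.168 · 3.4236
  = 10.8459

Minimum detectable difference ≈ 10.85 USD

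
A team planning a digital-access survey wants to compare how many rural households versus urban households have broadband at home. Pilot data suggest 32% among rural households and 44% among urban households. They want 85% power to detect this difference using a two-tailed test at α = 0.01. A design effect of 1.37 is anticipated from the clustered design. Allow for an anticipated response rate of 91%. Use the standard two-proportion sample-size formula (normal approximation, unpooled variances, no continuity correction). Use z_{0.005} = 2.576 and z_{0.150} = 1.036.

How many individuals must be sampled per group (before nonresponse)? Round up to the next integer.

n = 633 per group

n = (z_{α/2} + z_β)² · [p₁(1−p₁) + p₂(1−p₂)] / (p₁ − p₂)²
  = (2.576 + 1.036)² · (0.32·0.68 + 0.44·0.56) / (-0.12)²
  = (3.612)² · (0.2176 + 0.2464) / 0.0144
  = 13.0465 · 0.4640 / 0.0144
  = 420.39
Design effect: 1.37 × 420.39 = 575.93.
Adjust for 91% response: 575.93 / 0.91 = 632.89.
Round up → n = 633 per group.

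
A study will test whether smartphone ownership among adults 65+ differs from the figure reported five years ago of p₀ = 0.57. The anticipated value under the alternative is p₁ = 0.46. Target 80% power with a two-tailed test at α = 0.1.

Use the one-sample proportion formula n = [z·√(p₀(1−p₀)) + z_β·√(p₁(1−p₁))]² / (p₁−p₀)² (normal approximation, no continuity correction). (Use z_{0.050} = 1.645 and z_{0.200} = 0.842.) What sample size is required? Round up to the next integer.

n = 126

n = [z_{α/2}·√(p₀q₀) + z_β·√(p₁q₁)]² / (p₁ − p₀)²
  = [1.645·√(0.57·0.43) + 0.842·√(0.46·0.54)]² / (-0.11)²
  = [1.645·0.4951 + 0.842·0.4984]² / 0.0121
  = [1.2341]² / 0.0121
  = 125.86
Round up → n = 126.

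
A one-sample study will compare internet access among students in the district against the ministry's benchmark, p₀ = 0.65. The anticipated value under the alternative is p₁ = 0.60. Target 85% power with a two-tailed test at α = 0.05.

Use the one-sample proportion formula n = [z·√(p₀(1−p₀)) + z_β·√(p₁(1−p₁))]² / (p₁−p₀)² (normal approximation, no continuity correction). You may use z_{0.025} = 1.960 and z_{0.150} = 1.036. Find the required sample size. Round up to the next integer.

n = [z_{α/2}·√(p₀q₀) + z_β·√(p₁q₁)]² / (p₁ − p₀)²
  = [1.960·√(0.65·0.35) + 1.036·√(0.60·0.40)]² / (-0.05)²
  = [1.960·0.4770 + 1.036·0.4899]² / 0.0025
  = [1.4424]² / 0.0025
  = 832.20
Round up → n = 833.

n = 833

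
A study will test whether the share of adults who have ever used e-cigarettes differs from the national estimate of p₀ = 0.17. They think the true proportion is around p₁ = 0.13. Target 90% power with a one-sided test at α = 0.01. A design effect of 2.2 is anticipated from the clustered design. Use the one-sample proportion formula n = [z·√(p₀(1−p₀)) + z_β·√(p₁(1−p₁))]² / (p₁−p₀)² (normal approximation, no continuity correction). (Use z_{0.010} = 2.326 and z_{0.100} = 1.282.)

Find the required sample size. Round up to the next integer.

n = [z_α·√(p₀q₀) + z_β·√(p₁q₁)]² / (p₁ − p₀)²
  = [2.326·√(0.17·0.83) + 1.282·√(0.13·0.87)]² / (-0.04)²
  = [2.326·0.3756 + 1.282·0.3363]² / 0.0016
  = [1.3049]² / 0.0016
  = 1064.17
Design effect: 2.2 × 1064.17 = 2341.17.
Round up → n = 2342.

n = 2342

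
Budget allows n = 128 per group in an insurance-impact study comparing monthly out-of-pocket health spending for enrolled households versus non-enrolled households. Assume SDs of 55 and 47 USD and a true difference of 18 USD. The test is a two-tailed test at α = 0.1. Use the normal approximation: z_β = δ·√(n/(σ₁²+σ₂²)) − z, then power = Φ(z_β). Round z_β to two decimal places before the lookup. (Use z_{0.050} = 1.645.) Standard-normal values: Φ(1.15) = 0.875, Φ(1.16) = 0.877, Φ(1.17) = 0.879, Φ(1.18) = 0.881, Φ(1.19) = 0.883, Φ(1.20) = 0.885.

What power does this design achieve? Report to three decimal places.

Power ≈ 0.879

z_β = δ·√(n/(σ₁²+σ₂²)) − z_{α/2}
    = 18 · √(128/5234) − 1.645
    = 18 · 0.15638 − 1.645
    = 2.8149 − 1.645 = 1.1699 → 1.17
Power = Φ(1.17) = 0.879.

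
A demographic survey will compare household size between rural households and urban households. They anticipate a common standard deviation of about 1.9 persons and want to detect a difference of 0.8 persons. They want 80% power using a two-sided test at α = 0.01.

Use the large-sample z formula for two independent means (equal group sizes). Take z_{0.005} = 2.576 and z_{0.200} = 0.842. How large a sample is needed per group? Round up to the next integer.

n = (z_{α/2} + z_β)² · (σ₁² + σ₂²) / δ²
  = (2.576 + 0.842)² · (2·1.9² = 7.22) / 0.8²
  = 11.6827 · 7.22 / 0.64
  = 131.80
Round up → n = 132 per group.

n = 132 per group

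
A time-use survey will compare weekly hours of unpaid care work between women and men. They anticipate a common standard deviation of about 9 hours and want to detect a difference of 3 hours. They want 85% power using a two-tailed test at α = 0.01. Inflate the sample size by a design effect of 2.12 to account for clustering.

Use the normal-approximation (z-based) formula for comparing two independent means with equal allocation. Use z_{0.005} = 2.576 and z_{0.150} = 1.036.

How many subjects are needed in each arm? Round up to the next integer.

n = 498 per group

n = (z_{α/2} + z_β)² · (σ₁² + σ₂²) / δ²
  = (2.576 + 1.036)² · (2·9² = 162) / 3²
  = 13.0465 · 162 / 9
  = 234.84
Design effect: 2.12 × 234.84 = 497.86.
Round up → n = 498 per group.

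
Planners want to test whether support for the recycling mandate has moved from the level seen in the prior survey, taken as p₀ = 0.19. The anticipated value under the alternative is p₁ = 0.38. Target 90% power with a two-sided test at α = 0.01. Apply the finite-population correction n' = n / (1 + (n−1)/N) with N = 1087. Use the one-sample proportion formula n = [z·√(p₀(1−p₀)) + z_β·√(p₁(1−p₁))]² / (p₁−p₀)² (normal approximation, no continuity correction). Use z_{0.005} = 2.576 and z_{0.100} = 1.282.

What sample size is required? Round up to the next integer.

n = 70

n = [z_{α/2}·√(p₀q₀) + z_β·√(p₁q₁)]² / (p₁ − p₀)²
  = [2.576·√(0.19·0.81) + 1.282·√(0.38·0.62)]² / (0.19)²
  = [2.576·0.3923 + 1.282·0.4854]² / 0.0361
  = [1.6328]² / 0.0361
  = 73.85
Finite-population correction (N = 1087): 73.85 / (1 + (73.85 − 1)/1087) = 69.22.
Round up → n = 70.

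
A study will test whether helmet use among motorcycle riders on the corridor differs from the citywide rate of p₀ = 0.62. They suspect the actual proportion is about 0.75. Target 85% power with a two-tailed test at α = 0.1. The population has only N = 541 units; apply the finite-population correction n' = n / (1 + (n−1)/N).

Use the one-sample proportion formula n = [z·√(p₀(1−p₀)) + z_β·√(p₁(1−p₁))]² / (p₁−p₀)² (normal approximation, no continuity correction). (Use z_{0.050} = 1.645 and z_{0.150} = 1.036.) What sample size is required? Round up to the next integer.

n = [z_{α/2}·√(p₀q₀) + z_β·√(p₁q₁)]² / (p₁ − p₀)²
  = [1.645·√(0.62·0.38) + 1.036·√(0.75·0.25)]² / (0.13)²
  = [1.645·0.4854 + 1.036·0.4330]² / 0.0169
  = [1.2471]² / 0.0169
  = 92.02
Finite-population correction (N = 541): 92.02 / (1 + (92.02 − 1)/541) = 78.77.
Round up → n = 79.

n = 79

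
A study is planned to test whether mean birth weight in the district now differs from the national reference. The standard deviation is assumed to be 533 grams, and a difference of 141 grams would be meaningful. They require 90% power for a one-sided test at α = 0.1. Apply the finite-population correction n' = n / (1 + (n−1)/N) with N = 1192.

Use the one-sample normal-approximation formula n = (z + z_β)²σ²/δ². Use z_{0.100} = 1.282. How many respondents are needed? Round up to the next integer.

n = (z_α + z_β)² · σ² / δ²
  = (1.282 + 1.282)² · 533² / 141²
  = 6.5741 · 284089 / 19881
  = 93.94
Finite-population correction (N = 1192): 93.94 / (1 + (93.94 − 1)/1192) = 87.15.
Round up → n = 88.

n = 88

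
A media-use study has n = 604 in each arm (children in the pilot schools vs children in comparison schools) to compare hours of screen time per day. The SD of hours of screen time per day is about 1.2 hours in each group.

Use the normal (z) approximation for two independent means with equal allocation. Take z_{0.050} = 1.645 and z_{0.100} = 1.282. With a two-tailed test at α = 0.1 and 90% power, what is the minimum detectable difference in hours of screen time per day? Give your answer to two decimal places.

δ = (z_{α/2} + z_β) · √((σ₁²+σ₂²)/n)
  = (1.645 + 1.282) · √(2.88/604)
  = 2.927 · √0.00477
  = 2.927 · 0.0691
  = 0.2021

Minimum detectable difference ≈ 0.20 hours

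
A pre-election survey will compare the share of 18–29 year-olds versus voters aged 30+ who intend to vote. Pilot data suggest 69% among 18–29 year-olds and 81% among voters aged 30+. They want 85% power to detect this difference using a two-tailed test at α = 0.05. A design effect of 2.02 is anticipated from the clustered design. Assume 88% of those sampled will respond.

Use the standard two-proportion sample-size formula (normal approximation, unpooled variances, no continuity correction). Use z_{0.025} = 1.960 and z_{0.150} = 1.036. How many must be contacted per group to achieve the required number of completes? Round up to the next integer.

n = (z_{α/2} + z_β)² · [p₁(1−p₁) + p₂(1−p₂)] / (p₁ − p₂)²
  = (1.960 + 1.036)² · (0.69·0.31 + 0.81·0.19) / (-0.12)²
  = (2.996)² · (0.2139 + 0.1539) / 0.0144
  = 8.9760 · 0.3678 / 0.0144
  = 229.26
Design effect: 2.02 × 229.26 = 463.11.
Adjust for 88% response: 463.11 / 0.88 = 526.26.
Round up → n = 527 per group.

n = 527 per group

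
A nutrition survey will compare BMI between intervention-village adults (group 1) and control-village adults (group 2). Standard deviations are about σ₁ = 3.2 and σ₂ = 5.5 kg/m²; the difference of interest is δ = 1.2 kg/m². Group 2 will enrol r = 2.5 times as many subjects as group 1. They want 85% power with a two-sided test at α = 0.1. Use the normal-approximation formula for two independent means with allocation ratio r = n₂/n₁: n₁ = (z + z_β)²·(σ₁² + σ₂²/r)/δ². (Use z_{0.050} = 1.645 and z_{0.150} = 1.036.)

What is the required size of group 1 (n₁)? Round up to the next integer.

n₁ = 112

n₁ = (z_{α/2} + z_β)² · (σ₁² + σ₂²/r) / δ²
   = (1.645 + 1.036)² · (3.2² + 5.5²/2.5) / 1.2²
   = 7.1878 · (10.24 + 12.1) / 1.44
   = 7.1878 · 22.34 / 1.44
   = 111.51
Round up → n₁ = 112; n₂ = r·n₁ = 2.5 × 112 = 280.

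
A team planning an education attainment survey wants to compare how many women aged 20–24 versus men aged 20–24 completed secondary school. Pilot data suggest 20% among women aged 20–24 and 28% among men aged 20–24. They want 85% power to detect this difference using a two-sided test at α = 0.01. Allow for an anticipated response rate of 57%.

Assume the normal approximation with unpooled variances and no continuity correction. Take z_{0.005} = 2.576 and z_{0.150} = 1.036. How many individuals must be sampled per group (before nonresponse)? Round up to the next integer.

n = (z_{α/2} + z_β)² · [p₁(1−p₁) + p₂(1−p₂)] / (p₁ − p₂)²
  = (2.576 + 1.036)² · (0.20·0.80 + 0.28·0.72) / (-0.08)²
  = (3.612)² · (0.1600 + 0.2016) / 0.0064
  = 13.0465 · 0.3616 / 0.0064
  = 737.13
Adjust for 57% response: 737.13 / 0.57 = 1293.21.
Round up → n = 1294 per group.

n = 1294 per group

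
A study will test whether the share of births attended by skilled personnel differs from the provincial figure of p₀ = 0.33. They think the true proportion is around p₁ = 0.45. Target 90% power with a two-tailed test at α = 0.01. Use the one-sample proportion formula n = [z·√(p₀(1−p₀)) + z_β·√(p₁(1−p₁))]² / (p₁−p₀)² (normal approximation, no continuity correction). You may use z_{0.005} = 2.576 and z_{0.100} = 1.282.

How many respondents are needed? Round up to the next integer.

n = 238

n = [z_{α/2}·√(p₀q₀) + z_β·√(p₁q₁)]² / (p₁ − p₀)²
  = [2.576·√(0.33·0.67) + 1.282·√(0.45·0.55)]² / (0.12)²
  = [2.576·0.4702 + 1.282·0.4975]² / 0.0144
  = [1.8491]² / 0.0144
  = 237.43
Round up → n = 238.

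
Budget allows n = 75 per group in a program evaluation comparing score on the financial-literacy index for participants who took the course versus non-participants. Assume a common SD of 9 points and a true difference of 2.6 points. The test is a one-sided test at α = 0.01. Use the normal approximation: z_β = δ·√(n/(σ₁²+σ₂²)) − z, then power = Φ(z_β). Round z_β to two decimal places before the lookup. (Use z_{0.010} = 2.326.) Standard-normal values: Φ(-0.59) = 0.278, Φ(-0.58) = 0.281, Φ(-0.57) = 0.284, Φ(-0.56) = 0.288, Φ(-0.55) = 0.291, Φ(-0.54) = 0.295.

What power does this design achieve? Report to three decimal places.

Power ≈ 0.288

z_β = δ·√(n/(σ₁²+σ₂²)) − z_α
    = 2.6 · √(75/162) − 2.326
    = 2.6 · 0.68041 − 2.326
    = 1.7691 − 2.326 = -0.5569 → -0.56
Power = Φ(-0.56) = 0.288.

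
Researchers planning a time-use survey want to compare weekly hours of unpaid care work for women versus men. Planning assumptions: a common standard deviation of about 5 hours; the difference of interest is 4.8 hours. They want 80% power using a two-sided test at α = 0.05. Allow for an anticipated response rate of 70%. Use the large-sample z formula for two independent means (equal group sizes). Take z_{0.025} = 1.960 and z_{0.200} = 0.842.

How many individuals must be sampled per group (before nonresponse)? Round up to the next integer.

n = 25 per group

n = (z_{α/2} + z_β)² · (σ₁² + σ₂²) / δ²
  = (1.960 + 0.842)² · (2·5² = 50) / 4.8²
  = 7.8512 · 50 / 23.04
  = 17.04
Adjust for 70% response: 17.04 / 0.70 = 24.34.
Round up → n = 25 per group.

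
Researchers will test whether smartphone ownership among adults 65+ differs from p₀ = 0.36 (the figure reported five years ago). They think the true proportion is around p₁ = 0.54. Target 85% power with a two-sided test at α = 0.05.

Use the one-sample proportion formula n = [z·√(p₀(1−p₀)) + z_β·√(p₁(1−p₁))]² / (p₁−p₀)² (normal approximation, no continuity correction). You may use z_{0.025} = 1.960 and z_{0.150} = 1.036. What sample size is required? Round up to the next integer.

n = [z_{α/2}·√(p₀q₀) + z_β·√(p₁q₁)]² / (p₁ − p₀)²
  = [1.960·√(0.36·0.64) + 1.036·√(0.54·0.46)]² / (0.18)²
  = [1.960·0.4800 + 1.036·0.4984]² / 0.0324
  = [1.4571]² / 0.0324
  = 65.53
Round up → n = 66.

n = 66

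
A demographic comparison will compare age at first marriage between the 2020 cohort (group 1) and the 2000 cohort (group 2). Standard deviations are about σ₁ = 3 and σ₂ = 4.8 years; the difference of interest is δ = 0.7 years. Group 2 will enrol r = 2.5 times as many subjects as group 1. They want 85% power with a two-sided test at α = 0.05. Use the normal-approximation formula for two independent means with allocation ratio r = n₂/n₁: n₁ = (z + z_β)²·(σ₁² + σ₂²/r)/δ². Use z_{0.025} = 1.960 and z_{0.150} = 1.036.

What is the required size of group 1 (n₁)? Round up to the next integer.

n₁ = 334

n₁ = (z_{α/2} + z_β)² · (σ₁² + σ₂²/r) / δ²
   = (1.960 + 1.036)² · (3² + 4.8²/2.5) / 0.7²
   = 8.9760 · (9 + 9.216) / 0.49
   = 8.9760 · 18.216 / 0.49
   = 333.69
Round up → n₁ = 334; n₂ = r·n₁ = 2.5 × 334 = 835.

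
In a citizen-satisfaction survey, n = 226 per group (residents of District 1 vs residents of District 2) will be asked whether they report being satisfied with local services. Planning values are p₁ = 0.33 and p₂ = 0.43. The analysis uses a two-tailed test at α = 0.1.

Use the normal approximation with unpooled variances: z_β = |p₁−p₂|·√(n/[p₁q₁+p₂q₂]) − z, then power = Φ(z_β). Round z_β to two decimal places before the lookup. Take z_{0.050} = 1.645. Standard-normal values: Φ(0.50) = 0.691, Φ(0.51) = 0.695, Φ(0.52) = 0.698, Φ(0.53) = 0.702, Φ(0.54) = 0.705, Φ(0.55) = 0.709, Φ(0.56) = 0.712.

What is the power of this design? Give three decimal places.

Power ≈ 0.712

z_β = |p₁−p₂|·√(n/[p₁q₁+p₂q₂]) − z_{α/2}
    = 0.10 · √(226/0.4662) − 1.645
    = 0.10 · 22.0175 − 1.645
    = 2.2018 − 1.645 = 0.5568 → 0.56
Power = Φ(0.56) = 0.712.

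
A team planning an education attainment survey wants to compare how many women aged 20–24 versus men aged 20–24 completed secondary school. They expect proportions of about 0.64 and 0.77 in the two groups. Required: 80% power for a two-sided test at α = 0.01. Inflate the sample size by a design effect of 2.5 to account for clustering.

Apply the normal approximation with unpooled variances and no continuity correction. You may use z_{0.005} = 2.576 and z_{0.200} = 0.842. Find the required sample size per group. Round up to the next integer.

n = 705 per group

n = (z_{α/2} + z_β)² · [p₁(1−p₁) + p₂(1−p₂)] / (p₁ − p₂)²
  = (2.576 + 0.842)² · (0.64·0.36 + 0.77·0.23) / (-0.13)²
  = (3.418)² · (0.2304 + 0.1771) / 0.0169
  = 11.6827 · 0.4075 / 0.0169
  = 281.70
Design effect: 2.5 × 281.70 = 704.25.
Round up → n = 705 per group.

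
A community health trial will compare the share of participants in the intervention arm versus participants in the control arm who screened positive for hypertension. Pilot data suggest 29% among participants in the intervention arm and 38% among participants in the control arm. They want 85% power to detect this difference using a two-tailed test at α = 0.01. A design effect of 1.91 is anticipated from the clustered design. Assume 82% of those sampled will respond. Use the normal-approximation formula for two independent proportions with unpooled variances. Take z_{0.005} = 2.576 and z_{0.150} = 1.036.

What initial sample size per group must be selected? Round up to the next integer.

n = 1657 per group

n = (z_{α/2} + z_β)² · [p₁(1−p₁) + p₂(1−p₂)] / (p₁ − p₂)²
  = (2.576 + 1.036)² · (0.29·0.71 + 0.38·0.62) / (-0.09)²
  = (3.612)² · (0.2059 + 0.2356) / 0.0081
  = 13.0465 · 0.4415 / 0.0081
  = 711.12
Design effect: 1.91 × 711.12 = 1358.23.
Adjust for 82% response: 1358.23 / 0.82 = 1656.38.
Round up → n = 1657 per group.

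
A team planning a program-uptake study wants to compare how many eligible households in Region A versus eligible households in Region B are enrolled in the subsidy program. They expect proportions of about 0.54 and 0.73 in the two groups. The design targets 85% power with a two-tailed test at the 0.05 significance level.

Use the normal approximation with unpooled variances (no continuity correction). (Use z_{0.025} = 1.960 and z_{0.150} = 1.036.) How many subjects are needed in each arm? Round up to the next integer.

n = 111 per group

n = (z_{α/2} + z_β)² · [p₁(1−p₁) + p₂(1−p₂)] / (p₁ − p₂)²
  = (1.960 + 1.036)² · (0.54·0.46 + 0.73·0.27) / (-0.19)²
  = (2.996)² · (0.2484 + 0.1971) / 0.0361
  = 8.9760 · 0.4455 / 0.0361
  = 110.77
Round up → n = 111 per group.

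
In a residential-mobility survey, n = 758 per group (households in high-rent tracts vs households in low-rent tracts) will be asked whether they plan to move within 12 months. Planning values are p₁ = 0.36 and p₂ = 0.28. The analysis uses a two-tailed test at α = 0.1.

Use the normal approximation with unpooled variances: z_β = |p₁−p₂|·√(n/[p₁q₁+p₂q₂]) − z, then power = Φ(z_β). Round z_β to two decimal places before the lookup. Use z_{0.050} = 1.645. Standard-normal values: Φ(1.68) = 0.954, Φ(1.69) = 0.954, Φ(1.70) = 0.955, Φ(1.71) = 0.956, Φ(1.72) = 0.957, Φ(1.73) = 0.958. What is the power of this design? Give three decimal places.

z_β = |p₁−p₂|·√(n/[p₁q₁+p₂q₂]) − z_{α/2}
    = 0.08 · √(758/0.4320) − 1.645
    = 0.08 · 41.8883 − 1.645
    = 3.3511 − 1.645 = 1.7061 → 1.71
Power = Φ(1.71) = 0.956.

Power ≈ 0.956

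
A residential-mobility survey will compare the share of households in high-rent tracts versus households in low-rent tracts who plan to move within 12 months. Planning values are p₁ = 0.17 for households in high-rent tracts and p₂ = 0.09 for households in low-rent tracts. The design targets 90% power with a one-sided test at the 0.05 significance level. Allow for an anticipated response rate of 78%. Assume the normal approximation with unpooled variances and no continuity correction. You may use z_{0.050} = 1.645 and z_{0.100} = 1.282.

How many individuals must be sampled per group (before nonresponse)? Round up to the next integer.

n = 383 per group

n = (z_α + z_β)² · [p₁(1−p₁) + p₂(1−p₂)] / (p₁ − p₂)²
  = (1.645 + 1.282)² · (0.17·0.83 + 0.09·0.91) / (0.08)²
  = (2.927)² · (0.1411 + 0.0819) / 0.0064
  = 8.5673 · 0.2230 / 0.0064
  = 298.52
Adjust for 78% response: 298.52 / 0.78 = 382.72.
Round up → n = 383 per group.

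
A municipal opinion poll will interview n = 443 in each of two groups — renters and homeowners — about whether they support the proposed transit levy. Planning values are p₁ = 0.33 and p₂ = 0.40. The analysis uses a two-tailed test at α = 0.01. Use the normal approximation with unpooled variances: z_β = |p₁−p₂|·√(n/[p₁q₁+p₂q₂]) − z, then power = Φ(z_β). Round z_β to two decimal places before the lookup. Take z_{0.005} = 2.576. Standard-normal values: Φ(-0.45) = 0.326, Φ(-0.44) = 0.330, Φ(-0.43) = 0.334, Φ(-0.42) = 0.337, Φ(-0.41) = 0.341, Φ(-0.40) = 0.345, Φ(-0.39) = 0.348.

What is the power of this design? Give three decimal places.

Power ≈ 0.341

z_β = |p₁−p₂|·√(n/[p₁q₁+p₂q₂]) − z_{α/2}
    = 0.07 · √(443/0.4611) − 2.576
    = 0.07 · 30.9959 − 2.576
    = 2.1697 − 2.576 = -0.4063 → -0.41
Power = Φ(-0.41) = 0.341.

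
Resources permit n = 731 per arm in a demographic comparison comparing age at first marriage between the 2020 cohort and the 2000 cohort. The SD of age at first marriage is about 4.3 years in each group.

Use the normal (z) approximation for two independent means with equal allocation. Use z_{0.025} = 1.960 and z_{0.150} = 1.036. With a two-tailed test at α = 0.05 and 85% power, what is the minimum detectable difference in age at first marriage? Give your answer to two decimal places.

Minimum detectable difference ≈ 0.67 years

δ = (z_{α/2} + z_β) · √((σ₁²+σ₂²)/n)
  = (1.960 + 1.036) · √(36.98/731)
  = 2.996 · √0.05059
  = 2.996 · 0.2249
  = 0.6739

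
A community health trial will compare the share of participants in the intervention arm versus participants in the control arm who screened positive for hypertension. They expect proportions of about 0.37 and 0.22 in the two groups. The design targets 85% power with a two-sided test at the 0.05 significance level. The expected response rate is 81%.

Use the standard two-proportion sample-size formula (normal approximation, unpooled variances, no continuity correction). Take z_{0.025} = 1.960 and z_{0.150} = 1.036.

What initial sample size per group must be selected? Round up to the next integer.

n = 200 per group

n = (z_{α/2} + z_β)² · [p₁(1−p₁) + p₂(1−p₂)] / (p₁ − p₂)²
  = (1.960 + 1.036)² · (0.37·0.63 + 0.22·0.78) / (0.15)²
  = (2.996)² · (0.2331 + 0.1716) / 0.0225
  = 8.9760 · 0.4047 / 0.0225
  = 161.45
Adjust for 81% response: 161.45 / 0.81 = 199.32.
Round up → n = 200 per group.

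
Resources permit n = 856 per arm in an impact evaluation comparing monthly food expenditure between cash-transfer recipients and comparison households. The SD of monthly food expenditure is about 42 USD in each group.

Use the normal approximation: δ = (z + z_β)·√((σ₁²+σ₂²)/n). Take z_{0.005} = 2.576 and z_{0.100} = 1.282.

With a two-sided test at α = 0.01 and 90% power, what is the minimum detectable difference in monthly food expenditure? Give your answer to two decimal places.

δ = (z_{α/2} + z_β) · √((σ₁²+σ₂²)/n)
  = (2.576 + 1.282) · √(3528/856)
  = 3.858 · √4.1215
  = 3.858 · 2.0301
  = 7.8323

Minimum detectable difference ≈ 7.83 USD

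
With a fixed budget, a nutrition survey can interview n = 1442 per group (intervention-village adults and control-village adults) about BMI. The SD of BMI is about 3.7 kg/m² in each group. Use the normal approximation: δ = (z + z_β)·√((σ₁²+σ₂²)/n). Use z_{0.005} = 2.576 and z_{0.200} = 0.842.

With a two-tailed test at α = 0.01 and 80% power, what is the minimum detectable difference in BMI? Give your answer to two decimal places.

Minimum detectable difference ≈ 0.47 kg/m²

δ = (z_{α/2} + z_β) · √((σ₁²+σ₂²)/n)
  = (2.576 + 0.842) · √(27.38/1442)
  = 3.418 · √0.01899
  = 3.418 · 0.1378
  = 0.4710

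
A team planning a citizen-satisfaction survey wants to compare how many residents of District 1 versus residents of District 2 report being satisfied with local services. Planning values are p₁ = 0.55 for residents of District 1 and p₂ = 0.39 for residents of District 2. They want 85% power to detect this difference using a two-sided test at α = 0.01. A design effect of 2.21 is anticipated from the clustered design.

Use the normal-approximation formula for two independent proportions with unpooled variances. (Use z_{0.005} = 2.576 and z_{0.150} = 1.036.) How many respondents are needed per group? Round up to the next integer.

n = (z_{α/2} + z_β)² · [p₁(1−p₁) + p₂(1−p₂)] / (p₁ − p₂)²
  = (2.576 + 1.036)² · (0.55·0.45 + 0.39·0.61) / (0.16)²
  = (3.612)² · (0.2475 + 0.2379) / 0.0256
  = 13.0465 · 0.4854 / 0.0256
  = 247.37
Design effect: 2.21 × 247.37 = 546.70.
Round up → n = 547 per group.

n = 547 per group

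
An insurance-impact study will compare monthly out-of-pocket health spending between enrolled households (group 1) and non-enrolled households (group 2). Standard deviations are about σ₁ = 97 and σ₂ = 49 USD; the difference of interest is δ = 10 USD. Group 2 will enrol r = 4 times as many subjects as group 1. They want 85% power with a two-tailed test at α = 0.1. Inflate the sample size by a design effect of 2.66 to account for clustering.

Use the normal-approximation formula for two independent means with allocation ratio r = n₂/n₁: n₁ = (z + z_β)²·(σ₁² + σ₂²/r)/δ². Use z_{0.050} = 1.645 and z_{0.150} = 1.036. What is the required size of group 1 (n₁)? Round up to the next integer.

n₁ = (z_{α/2} + z_β)² · (σ₁² + σ₂²/r) / δ²
   = (1.645 + 1.036)² · (97² + 49²/4) / 10²
   = 7.1878 · (9409 + 600.25) / 100
   = 7.1878 · 10009.2 / 100
   = 719.44
Design effect: 2.66 × 719.44 = 1913.71.
Round up → n₁ = 1914; n₂ = r·n₁ = 4 × 1914 = 7656.

n₁ = 1914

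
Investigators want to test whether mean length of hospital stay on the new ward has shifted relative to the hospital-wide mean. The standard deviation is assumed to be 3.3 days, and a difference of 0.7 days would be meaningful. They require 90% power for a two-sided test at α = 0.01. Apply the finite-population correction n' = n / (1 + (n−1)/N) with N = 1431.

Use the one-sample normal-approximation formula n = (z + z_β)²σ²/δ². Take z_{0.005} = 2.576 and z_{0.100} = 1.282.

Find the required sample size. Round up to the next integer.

n = (z_{α/2} + z_β)² · σ² / δ²
  = (2.576 + 1.282)² · 3.3² / 0.7²
  = 14.8842 · 10.89 / 0.49
  = 330.79
Finite-population correction (N = 1431): 330.79 / (1 + (330.79 − 1)/1431) = 268.84.
Round up → n = 269.

n = 269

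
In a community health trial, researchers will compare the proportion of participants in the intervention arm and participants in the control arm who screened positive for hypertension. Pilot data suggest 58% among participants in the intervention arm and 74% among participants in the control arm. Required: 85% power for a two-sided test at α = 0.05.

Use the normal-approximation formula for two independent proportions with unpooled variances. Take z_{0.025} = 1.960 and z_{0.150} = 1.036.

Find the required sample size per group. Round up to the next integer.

n = 153 per group

n = (z_{α/2} + z_β)² · [p₁(1−p₁) + p₂(1−p₂)] / (p₁ − p₂)²
  = (1.960 + 1.036)² · (0.58·0.42 + 0.74·0.26) / (-0.16)²
  = (2.996)² · (0.2436 + 0.1924) / 0.0256
  = 8.9760 · 0.4360 / 0.0256
  = 152.87
Round up → n = 153 per group.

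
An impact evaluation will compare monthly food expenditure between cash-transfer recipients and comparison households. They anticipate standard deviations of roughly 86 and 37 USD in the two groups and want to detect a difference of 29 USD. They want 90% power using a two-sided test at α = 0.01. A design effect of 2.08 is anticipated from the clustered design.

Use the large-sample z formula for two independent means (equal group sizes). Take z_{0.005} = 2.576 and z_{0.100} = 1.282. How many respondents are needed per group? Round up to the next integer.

n = (z_{α/2} + z_β)² · (σ₁² + σ₂²) / δ²
  = (2.576 + 1.282)² · (86² + 37² = 8765) / 29²
  = 14.8842 · 8765 / 841
  = 155.12
Design effect: 2.08 × 155.12 = 322.66.
Round up → n = 323 per group.

n = 323 per group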